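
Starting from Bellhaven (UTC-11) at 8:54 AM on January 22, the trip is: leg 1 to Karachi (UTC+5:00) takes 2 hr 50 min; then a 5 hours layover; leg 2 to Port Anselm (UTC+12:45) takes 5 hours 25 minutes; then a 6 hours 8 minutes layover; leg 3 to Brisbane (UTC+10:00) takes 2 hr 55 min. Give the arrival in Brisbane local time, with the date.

Convert departure to UTC: 8:54 AM + 11:00 = 7:54 PM UTC on Jan 22.
Add 2 hours 50 minutes leg 1 → 10:44 PM UTC.
Add 5 hours layover in Karachi → 3:44 AM UTC (Jan 23).
Add 5 hours and 25 minutes leg 2 → 9:09 AM UTC.
Add 6 hours 8 minutes layover in Port Anselm → 3:17 PM UTC.
Add 2 hours and 55 minutes leg 3 → 6:12 PM UTC.
Brisbane is UTC+10:00, so local arrival = 6:12 PM + 10:00 = 4:12 AM on Jan 24.

4:12 AM on January 24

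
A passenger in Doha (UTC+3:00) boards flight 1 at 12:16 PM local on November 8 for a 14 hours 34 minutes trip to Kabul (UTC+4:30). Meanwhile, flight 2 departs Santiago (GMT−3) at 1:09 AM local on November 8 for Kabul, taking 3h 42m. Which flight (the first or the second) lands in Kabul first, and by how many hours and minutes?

the second, by 15 hours 59 minutes

Flight 1 in UTC: 12:16 PM − 3:00 = 9:16 AM on Nov 8.
+14 hours 34 minutes → arrive 11:50 PM UTC on Nov 8.
Flight 2 in UTC: 1:09 AM + 3:00 = 4:09 AM on Nov 8.
+3 hours 42 minutes → arrive 7:51 AM UTC on Nov 8.
Flight 2 lands earlier by 15 hours 59 minutes.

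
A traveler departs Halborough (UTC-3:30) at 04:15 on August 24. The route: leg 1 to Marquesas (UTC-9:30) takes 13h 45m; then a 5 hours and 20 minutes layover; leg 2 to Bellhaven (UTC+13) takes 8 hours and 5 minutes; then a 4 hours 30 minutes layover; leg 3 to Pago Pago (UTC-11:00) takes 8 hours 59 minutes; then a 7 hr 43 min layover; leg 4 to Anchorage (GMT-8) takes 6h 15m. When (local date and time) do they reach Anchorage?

Convert departure to UTC: 04:15 + 3:30 = 07:45 UTC on Aug 24.
Add 13 hours 45 minutes leg 1 → 21:30 UTC.
Add 5 hours 20 minutes layover in Marquesas → 02:50 UTC (Aug 25).
Add 8 hours 5 minutes leg 2 → 10:55 UTC.
Add 4 hours 30 minutes layover in Bellhaven → 15:25 UTC.
Add 8 hours 59 minutes leg 3 → 00:24 UTC (Aug 26).
Add 7 hours and 43 minutes layover in Pago Pago → 08:07 UTC.
Add 6 hours 15 minutes leg 4 → 14:22 UTC.
Anchorage is UTC−8:00, so local arrival = 14:22 − 8:00 = 06:22 on Aug 26.

06:22 on August 26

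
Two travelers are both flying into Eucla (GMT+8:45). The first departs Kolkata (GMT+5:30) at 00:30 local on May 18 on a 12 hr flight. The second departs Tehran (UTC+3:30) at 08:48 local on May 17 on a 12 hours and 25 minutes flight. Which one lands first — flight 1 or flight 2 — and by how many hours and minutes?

Flight 1 in UTC: 00:30 − 5:30 = 19:00 on May 17.
+12 hours → arrive 07:00 UTC on May 18.
Flight 2 in UTC: 08:48 − 3:30 = 05:18 on May 17.
+12 hours and 25 minutes → arrive 17:43 UTC on May 17.
Flight 2 lands earlier by 13 hours 17 minutes.

the second, by 13 hours 17 minutes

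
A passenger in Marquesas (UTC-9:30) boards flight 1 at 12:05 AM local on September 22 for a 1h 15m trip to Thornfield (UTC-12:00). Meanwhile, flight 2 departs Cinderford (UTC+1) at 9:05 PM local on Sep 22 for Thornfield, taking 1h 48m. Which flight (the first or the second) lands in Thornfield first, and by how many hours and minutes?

Flight 1 in UTC: 12:05 AM + 9:30 = 9:35 AM on Sep 22.
+1 hour and 15 minutes → arrive 10:50 AM UTC on Sep 22.
Flight 2 in UTC: 9:05 PM − 1:00 = 8:05 PM on Sep 22.
+1 hour and 48 minutes → arrive 9:53 PM UTC on Sep 22.
Flight 1 lands earlier by 11 hours 3 minutes.

the first, by 11 hours 3 minutes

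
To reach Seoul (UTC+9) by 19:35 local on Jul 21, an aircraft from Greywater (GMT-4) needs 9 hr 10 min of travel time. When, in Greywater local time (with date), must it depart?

Target arrival in UTC: 19:35 − 9:00 = 10:35 on Jul 21.
Subtract 9 hours 10 minutes → departure 01:25 UTC on Jul 21.
Greywater is UTC−4:00: 01:25 − 4:00 = 21:25 on Jul 20.

21:25 on July 20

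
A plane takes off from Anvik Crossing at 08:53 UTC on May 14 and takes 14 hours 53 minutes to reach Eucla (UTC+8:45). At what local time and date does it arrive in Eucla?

08:31 on May 15

Departure is given in UTC: 08:53 on May 14.
Add 14 hours 53 minutes → 23:46 UTC.
Eucla is UTC+8:45: 23:46 + 8:45 = 08:31 on May 15.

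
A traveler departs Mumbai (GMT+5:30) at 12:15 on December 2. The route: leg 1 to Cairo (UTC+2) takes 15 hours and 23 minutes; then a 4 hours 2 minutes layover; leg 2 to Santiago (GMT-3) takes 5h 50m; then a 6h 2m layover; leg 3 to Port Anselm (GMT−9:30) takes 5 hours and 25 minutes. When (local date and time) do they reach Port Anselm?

09:57 on December 3

Convert departure to UTC: 12:15 − 5:30 = 06:45 UTC on Dec 2.
Add 15 hours and 23 minutes leg 1 → 22:08 UTC.
Add 4 hours 2 minutes layover in Cairo → 02:10 UTC (Dec 3).
Add 5 hours 50 minutes leg 2 → 08:00 UTC.
Add 6 hours 2 minutes layover in Santiago → 14:02 UTC.
Add 5 hours and 25 minutes leg 3 → 19:27 UTC.
Port Anselm is UTC−9:30, so local arrival = 19:27 − 9:30 = 09:57 on Dec 3.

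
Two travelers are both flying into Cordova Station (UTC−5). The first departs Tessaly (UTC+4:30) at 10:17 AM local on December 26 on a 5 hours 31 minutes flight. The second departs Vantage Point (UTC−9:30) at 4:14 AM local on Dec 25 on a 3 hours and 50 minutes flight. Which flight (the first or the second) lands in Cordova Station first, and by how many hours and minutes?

the second, by 17 hours 44 minutes

Flight 1 in UTC: 10:17 AM − 4:30 = 5:47 AM on Dec 26.
+5 hours 31 minutes → arrive 11:18 AM UTC on Dec 26.
Flight 2 in UTC: 4:14 AM + 9:30 = 1:44 PM on Dec 25.
+3 hours 50 minutes → arrive 5:34 PM UTC on Dec 25.
Flight 2 lands earlier by 17 hours 44 minutes.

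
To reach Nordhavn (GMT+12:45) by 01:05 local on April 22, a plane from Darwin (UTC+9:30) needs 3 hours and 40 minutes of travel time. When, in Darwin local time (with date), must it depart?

Target arrival in UTC: 01:05 − 12:45 = 12:20 on Apr 21.
Subtract 3 hours 40 minutes → departure 08:40 UTC on Apr 21.
Darwin is UTC+9:30: 08:40 + 9:30 = 18:10 on Apr 21.

18:10 on April 21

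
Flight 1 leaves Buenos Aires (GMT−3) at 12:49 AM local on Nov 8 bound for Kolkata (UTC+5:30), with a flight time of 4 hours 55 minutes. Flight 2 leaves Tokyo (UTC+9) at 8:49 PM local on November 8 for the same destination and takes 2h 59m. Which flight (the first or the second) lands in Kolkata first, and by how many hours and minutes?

the first, by 6 hours 4 minutes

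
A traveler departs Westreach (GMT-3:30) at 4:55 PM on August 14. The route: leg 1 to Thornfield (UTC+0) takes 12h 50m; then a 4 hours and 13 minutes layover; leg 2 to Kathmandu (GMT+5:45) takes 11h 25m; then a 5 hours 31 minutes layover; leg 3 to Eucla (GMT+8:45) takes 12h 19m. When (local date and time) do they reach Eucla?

3:28 AM on August 17

Convert departure to UTC: 4:55 PM + 3:30 = 8:25 PM UTC on Aug 14.
Add 12 hours and 50 minutes leg 1 → 9:15 AM UTC (Aug 15).
Add 4 hours 13 minutes layover in Thornfield → 1:28 PM UTC.
Add 11 hours 25 minutes leg 2 → 12:53 AM UTC (Aug 16).
Add 5 hours 31 minutes layover in Kathmandu → 6:24 AM UTC.
Add 12 hours 19 minutes leg 3 → 6:43 PM UTC.
Eucla is UTC+8:45, so local arrival = 6:43 PM + 8:45 = 3:28 AM on Aug 17.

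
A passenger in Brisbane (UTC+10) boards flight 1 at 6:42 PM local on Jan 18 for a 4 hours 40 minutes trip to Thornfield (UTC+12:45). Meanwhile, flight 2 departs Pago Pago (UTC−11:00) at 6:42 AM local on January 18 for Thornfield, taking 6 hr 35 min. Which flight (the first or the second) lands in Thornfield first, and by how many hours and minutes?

the first, by 10 hours 55 minutes

Flight 1 in UTC: 6:42 PM − 10:00 = 8:42 AM on Jan 18.
+4 hours 40 minutes → arrive 1:22 PM UTC on Jan 18.
Flight 2 in UTC: 6:42 AM + 11:00 = 5:42 PM on Jan 18.
+6 hours and 35 minutes → arrive 12:17 AM UTC on Jan 19.
Flight 1 lands earlier by 10 hours 55 minutes.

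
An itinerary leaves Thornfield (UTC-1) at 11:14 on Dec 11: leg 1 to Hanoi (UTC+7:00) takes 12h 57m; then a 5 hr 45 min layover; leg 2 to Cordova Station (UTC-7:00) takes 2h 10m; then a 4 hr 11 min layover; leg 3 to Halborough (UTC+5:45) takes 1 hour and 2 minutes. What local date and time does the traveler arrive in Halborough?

Convert departure to UTC: 11:14 + 1:00 = 12:14 UTC on Dec 11.
Add 12 hours and 57 minutes leg 1 → 01:11 UTC (Dec 12).
Add 5 hours 45 minutes layover in Hanoi → 06:56 UTC.
Add 2 hours 10 minutes leg 2 → 09:06 UTC.
Add 4 hours and 11 minutes layover in Cordova Station → 13:17 UTC.
Add 1 hour 2 minutes leg 3 → 14:19 UTC.
Halborough is UTC+5:45, so local arrival = 14:19 + 5:45 = 20:04 on Dec 12.

20:04 on December 12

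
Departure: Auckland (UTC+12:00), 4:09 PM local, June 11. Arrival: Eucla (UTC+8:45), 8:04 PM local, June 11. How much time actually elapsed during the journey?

Departure in UTC: 4:09 PM − 12:00 = 4:09 AM on Jun 11.
Arrival in UTC: 8:04 PM − 8:45 = 11:19 AM on Jun 11.
Elapsed = 11:19 AM − 4:09 AM = 7 hours 10 minutes.

7 hours 10 minutes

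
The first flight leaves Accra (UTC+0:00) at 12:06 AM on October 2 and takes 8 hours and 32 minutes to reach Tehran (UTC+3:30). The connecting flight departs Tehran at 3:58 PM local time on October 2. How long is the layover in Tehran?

3 hours 50 minutes

Accra is at UTC+0, so departure is already 12:06 AM UTC on Oct 2.
Add 8 hours and 32 minutes flight time → 8:38 AM UTC.
Tehran is UTC+3:30, so local arrival = 8:38 AM + 3:30 = 12:08 PM on Oct 2.
Layover = 3:58 PM − 12:08 PM = 3 hours 50 minutes.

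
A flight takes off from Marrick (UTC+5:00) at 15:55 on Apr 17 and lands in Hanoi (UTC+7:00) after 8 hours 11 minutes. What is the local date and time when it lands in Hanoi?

Hanoi is 2:00 ahead of Marrick.
After 8 hours and 11 minutes it is 00:06 (Apr 18) in Marrick.
Shift by the zone difference: 00:06 + 2:00 = 02:06 on Apr 18 in Hanoi.

02:06 on April 18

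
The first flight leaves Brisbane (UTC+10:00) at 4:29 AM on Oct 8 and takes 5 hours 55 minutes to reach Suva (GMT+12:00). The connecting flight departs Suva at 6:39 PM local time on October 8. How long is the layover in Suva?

6 hours 15 minutes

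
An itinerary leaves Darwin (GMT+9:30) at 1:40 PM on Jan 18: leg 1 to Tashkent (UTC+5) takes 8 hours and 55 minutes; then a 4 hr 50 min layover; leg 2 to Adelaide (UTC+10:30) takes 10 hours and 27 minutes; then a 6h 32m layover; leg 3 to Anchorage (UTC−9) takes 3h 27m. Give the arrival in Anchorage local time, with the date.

5:21 AM on January 19

Convert departure to UTC: 1:40 PM − 9:30 = 4:10 AM UTC on Jan 18.
Add 8 hours and 55 minutes leg 1 → 1:05 PM UTC.
Add 4 hours 50 minutes layover in Tashkent → 5:55 PM UTC.
Add 10 hours and 27 minutes leg 2 → 4:22 AM UTC (Jan 19).
Add 6 hours 32 minutes layover in Adelaide → 10:54 AM UTC.
Add 3 hours 27 minutes leg 3 → 2:21 PM UTC.
Anchorage is UTC−9:00, so local arrival = 2:21 PM − 9:00 = 5:21 AM on Jan 19.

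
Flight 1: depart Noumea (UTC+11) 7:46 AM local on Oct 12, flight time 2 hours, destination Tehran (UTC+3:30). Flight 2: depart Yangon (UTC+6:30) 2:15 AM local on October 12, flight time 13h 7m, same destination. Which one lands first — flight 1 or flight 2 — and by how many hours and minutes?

Flight 1 in UTC: 7:46 AM − 11:00 = 8:46 PM on Oct 11.
+2 hours → arrive 10:46 PM UTC on Oct 11.
Flight 2 in UTC: 2:15 AM − 6:30 = 7:45 PM on Oct 11.
+13 hours and 7 minutes → arrive 8:52 AM UTC on Oct 12.
Flight 1 lands earlier by 10 hours 6 minutes.

the first, by 10 hours 6 minutes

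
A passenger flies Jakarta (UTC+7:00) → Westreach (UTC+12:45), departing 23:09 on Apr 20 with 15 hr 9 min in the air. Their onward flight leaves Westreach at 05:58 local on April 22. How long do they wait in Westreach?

9 hours 55 minutes

Convert departure to UTC: 23:09 − 7:00 = 16:09 UTC on Apr 20.
Add 15 hours 9 minutes flight time → 07:18 UTC (Apr 21).
Westreach is UTC+12:45, so local arrival = 07:18 + 12:45 = 20:03 on Apr 21.
Layover = 05:58 − 20:03 (+1 day) = 9 hours 55 minutes.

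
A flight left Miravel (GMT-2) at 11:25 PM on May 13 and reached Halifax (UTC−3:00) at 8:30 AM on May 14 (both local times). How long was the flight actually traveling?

10 hours 5 minutes

Halifax is 1:00 behind Miravel.
Clock-face elapsed time (ignoring zones) is 9 hours 5 minutes.
Actual elapsed = 9 hours 5 minutes + 1:00 = 10 hours 5 minutes.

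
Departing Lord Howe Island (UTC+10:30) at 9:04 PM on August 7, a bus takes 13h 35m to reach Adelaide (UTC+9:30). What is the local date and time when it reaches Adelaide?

Convert departure to UTC: 9:04 PM − 10:30 = 10:34 AM UTC on Aug 7.
Add 13 hours and 35 minutes travel time → 12:09 AM UTC (Aug 8).
Adelaide is UTC+9:30, so local arrival = 12:09 AM + 9:30 = 9:39 AM on Aug 8.

9:39 AM on August 8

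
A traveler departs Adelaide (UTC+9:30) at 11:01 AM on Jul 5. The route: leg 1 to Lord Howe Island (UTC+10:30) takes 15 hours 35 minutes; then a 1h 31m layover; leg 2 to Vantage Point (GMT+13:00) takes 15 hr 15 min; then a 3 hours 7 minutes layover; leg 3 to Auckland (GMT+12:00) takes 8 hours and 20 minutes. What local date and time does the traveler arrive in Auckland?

Convert departure to UTC: 11:01 AM − 9:30 = 1:31 AM UTC on Jul 5.
Add 15 hours 35 minutes leg 1 → 5:06 PM UTC.
Add 1 hour and 31 minutes layover in Lord Howe Island → 6:37 PM UTC.
Add 15 hours 15 minutes leg 2 → 9:52 AM UTC (Jul 6).
Add 3 hours and 7 minutes layover in Vantage Point → 12:59 PM UTC.
Add 8 hours and 20 minutes leg 3 → 9:19 PM UTC.
Auckland is UTC+12:00, so local arrival = 9:19 PM + 12:00 = 9:19 AM on Jul 7.

9:19 AM on Jul 7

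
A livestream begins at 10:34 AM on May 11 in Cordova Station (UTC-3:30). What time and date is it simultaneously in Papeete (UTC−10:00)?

Papeete is 6:30 behind Cordova Station.
Shift by the zone difference: 10:34 AM − 6:30 = 4:04 AM on May 11 in Papeete.

4:04 AM on May 11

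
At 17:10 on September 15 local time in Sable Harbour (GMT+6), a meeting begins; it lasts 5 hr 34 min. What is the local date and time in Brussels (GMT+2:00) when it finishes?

18:44 on September 15

Brussels is 4:00 behind Sable Harbour.
After 5 hours 34 minutes it is 22:44 in Sable Harbour.
Shift by the zone difference: 22:44 − 4:00 = 18:44 on Sep 15 in Brussels.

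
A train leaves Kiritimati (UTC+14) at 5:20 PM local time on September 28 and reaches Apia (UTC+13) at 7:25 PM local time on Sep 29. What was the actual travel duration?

27 hours 5 minutes

Apia is 1:00 behind Kiritimati.
Clock-face elapsed time (ignoring zones) is 26 hours 5 minutes.
Actual elapsed = 26 hours 5 minutes + 1:00 = 27 hours 5 minutes.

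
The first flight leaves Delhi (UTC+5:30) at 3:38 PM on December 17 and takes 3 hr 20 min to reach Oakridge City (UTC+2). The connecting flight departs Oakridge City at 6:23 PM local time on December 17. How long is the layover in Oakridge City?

2 hours 55 minutes

Convert departure to UTC: 3:38 PM − 5:30 = 10:08 AM UTC on Dec 17.
Add 3 hours 20 minutes flight time → 1:28 PM UTC.
Oakridge City is UTC+2:00, so local arrival = 1:28 PM + 2:00 = 3:28 PM on Dec 17.
Layover = 6:23 PM − 3:28 PM = 2 hours 55 minutes.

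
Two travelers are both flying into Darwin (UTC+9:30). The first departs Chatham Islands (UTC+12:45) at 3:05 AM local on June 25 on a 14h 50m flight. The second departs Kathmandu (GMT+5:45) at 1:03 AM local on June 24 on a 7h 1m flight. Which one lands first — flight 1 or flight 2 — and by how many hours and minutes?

the second, by 26 hours 51 minutes

Flight 1 in UTC: 3:05 AM − 12:45 = 2:20 PM on Jun 24.
+14 hours 50 minutes → arrive 5:10 AM UTC on Jun 25.
Flight 2 in UTC: 1:03 AM − 5:45 = 7:18 PM on Jun 23.
+7 hours and 1 minute → arrive 2:19 AM UTC on Jun 24.
Flight 2 lands earlier by 26 hours 51 minutes.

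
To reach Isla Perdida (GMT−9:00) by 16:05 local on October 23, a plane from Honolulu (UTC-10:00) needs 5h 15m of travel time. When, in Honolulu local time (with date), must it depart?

Target arrival in UTC: 16:05 + 9:00 = 01:05 on Oct 24.
Subtract 5 hours and 15 minutes → departure 19:50 UTC on Oct 23.
Honolulu is UTC−10:00: 19:50 − 10:00 = 09:50 on Oct 23.

09:50 on October 23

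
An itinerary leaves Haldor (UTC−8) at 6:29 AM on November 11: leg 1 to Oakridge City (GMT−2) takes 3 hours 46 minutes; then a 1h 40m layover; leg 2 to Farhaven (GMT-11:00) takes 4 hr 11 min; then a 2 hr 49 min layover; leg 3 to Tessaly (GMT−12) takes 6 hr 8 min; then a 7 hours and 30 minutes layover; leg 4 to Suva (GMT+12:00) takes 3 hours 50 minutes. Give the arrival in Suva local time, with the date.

8:23 AM on November 13

Convert departure to UTC: 6:29 AM + 8:00 = 2:29 PM UTC on Nov 11.
Add 3 hours and 46 minutes leg 1 → 6:15 PM UTC.
Add 1 hour and 40 minutes layover in Oakridge City → 7:55 PM UTC.
Add 4 hours and 11 minutes leg 2 → 12:06 AM UTC (Nov 12).
Add 2 hours and 49 minutes layover in Farhaven → 2:55 AM UTC.
Add 6 hours and 8 minutes leg 3 → 9:03 AM UTC.
Add 7 hours and 30 minutes layover in Tessaly → 4:33 PM UTC.
Add 3 hours 50 minutes leg 4 → 8:23 PM UTC.
Suva is UTC+12:00, so local arrival = 8:23 PM + 12:00 = 8:23 AM on Nov 13.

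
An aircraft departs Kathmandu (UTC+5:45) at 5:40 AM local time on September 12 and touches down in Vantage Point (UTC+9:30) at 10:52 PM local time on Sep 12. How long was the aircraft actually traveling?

Vantage Point is 3:45 ahead of Kathmandu.
Clock-face elapsed time (ignoring zones) is 17 hours 12 minutes.
Actual elapsed = 17 hours 12 minutes − 3:45 = 13 hours 27 minutes.

13 hours 27 minutes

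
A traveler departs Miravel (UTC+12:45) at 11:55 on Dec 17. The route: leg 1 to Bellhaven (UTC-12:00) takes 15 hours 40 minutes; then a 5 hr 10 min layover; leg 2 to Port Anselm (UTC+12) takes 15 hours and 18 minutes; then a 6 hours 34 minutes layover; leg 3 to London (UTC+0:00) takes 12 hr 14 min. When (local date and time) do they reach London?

Convert departure to UTC: 11:55 − 12:45 = 23:10 UTC on Dec 16.
Add 15 hours 40 minutes leg 1 → 14:50 UTC (Dec 17).
Add 5 hours and 10 minutes layover in Bellhaven → 20:00 UTC.
Add 15 hours and 18 minutes leg 2 → 11:18 UTC (Dec 18).
Add 6 hours and 34 minutes layover in Port Anselm → 17:52 UTC.
Add 12 hours 14 minutes leg 3 → 06:06 UTC (Dec 19).
London is UTC+0, so local arrival is the same: 06:06 on Dec 19.

06:06 on December 19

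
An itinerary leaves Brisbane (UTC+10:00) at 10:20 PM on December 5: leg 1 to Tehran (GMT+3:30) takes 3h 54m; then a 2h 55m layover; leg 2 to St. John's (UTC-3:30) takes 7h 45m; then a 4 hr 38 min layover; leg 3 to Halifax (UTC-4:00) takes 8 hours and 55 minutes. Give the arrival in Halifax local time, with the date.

Convert departure to UTC: 10:20 PM − 10:00 = 12:20 PM UTC on Dec 5.
Add 3 hours and 54 minutes leg 1 → 4:14 PM UTC.
Add 2 hours 55 minutes layover in Tehran → 7:09 PM UTC.
Add 7 hours and 45 minutes leg 2 → 2:54 AM UTC (Dec 6).
Add 4 hours and 38 minutes layover in St. John's → 7:32 AM UTC.
Add 8 hours and 55 minutes leg 3 → 4:27 PM UTC.
Halifax is UTC−4:00, so local arrival = 4:27 PM − 4:00 = 12:27 PM on Dec 6.

12:27 PM on December 6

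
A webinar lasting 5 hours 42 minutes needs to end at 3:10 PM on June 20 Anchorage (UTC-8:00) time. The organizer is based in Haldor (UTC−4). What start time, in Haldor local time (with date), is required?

Target end time in UTC: 3:10 PM + 8:00 = 11:10 PM on Jun 20.
Subtract 5 hours 42 minutes → start 5:28 PM UTC on Jun 20.
Haldor is UTC−4:00: 5:28 PM − 4:00 = 1:28 PM on Jun 20.

1:28 PM on Jun 20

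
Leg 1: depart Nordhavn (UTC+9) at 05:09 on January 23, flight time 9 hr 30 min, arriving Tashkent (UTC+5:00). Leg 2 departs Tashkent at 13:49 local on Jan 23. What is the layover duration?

3 hours 10 minutes

Convert departure to UTC: 05:09 − 9:00 = 20:09 UTC on Jan 22.
Add 9 hours and 30 minutes flight time → 05:39 UTC (Jan 23).
Tashkent is UTC+5:00, so local arrival = 05:39 + 5:00 = 10:39 on Jan 23.
Layover = 13:49 − 10:39 = 3 hours 10 minutes.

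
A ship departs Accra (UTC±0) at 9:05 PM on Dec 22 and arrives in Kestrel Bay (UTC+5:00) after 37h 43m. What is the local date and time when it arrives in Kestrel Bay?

Accra is at UTC+0, so departure is already 9:05 PM UTC on Dec 22.
Add 37 hours 43 minutes travel time → 10:48 AM UTC (Dec 24).
Kestrel Bay is UTC+5:00, so local arrival = 10:48 AM + 5:00 = 3:48 PM on Dec 24.

3:48 PM on December 24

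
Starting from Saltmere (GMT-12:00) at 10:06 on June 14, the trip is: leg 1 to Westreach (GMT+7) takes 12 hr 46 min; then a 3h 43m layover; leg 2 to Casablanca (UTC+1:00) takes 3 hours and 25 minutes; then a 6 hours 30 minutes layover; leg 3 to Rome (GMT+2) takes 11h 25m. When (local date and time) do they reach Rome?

Convert departure to UTC: 10:06 + 12:00 = 22:06 UTC on Jun 14.
Add 12 hours 46 minutes leg 1 → 10:52 UTC (Jun 15).
Add 3 hours and 43 minutes layover in Westreach → 14:35 UTC.
Add 3 hours 25 minutes leg 2 → 18:00 UTC.
Add 6 hours 30 minutes layover in Casablanca → 00:30 UTC (Jun 16).
Add 11 hours 25 minutes leg 3 → 11:55 UTC.
Rome is UTC+2:00, so local arrival = 11:55 + 2:00 = 13:55 on Jun 16.

13:55 on June 16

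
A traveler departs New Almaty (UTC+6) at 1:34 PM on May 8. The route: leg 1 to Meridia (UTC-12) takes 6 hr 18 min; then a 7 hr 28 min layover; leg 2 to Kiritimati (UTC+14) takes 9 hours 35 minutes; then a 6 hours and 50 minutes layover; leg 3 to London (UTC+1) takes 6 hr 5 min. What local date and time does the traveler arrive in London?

Convert departure to UTC: 1:34 PM − 6:00 = 7:34 AM UTC on May 8.
Add 6 hours and 18 minutes leg 1 → 1:52 PM UTC.
Add 7 hours 28 minutes layover in Meridia → 9:20 PM UTC.
Add 9 hours 35 minutes leg 2 → 6:55 AM UTC (May 9).
Add 6 hours 50 minutes layover in Kiritimati → 1:45 PM UTC.
Add 6 hours 5 minutes leg 3 → 7:50 PM UTC.
London is UTC+1:00, so local arrival = 7:50 PM + 1:00 = 8:50 PM on May 9.

8:50 PM on May 9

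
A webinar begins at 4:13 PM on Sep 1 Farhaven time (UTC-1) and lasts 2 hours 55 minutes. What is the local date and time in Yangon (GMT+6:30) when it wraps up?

Convert start to UTC: 4:13 PM + 1:00 = 5:13 PM UTC on Sep 1.
Add 2 hours 55 minutes duration → 8:08 PM UTC.
Yangon is UTC+6:30, so local end time = 8:08 PM + 6:30 = 2:38 AM on Sep 2.

2:38 AM on Sep 2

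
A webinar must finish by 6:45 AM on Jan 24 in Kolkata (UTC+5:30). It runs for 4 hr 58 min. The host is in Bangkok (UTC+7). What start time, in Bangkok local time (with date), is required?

3:17 AM on Jan 24

Target end time in UTC: 6:45 AM − 5:30 = 1:15 AM on Jan 24.
Subtract 4 hours and 58 minutes → start 8:17 PM UTC on Jan 23.
Bangkok is UTC+7:00: 8:17 PM + 7:00 = 3:17 AM on Jan 24.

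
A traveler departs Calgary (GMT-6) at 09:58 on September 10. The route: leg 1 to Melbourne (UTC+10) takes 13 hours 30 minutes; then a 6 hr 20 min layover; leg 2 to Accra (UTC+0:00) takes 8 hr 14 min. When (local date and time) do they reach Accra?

20:02 on September 11

Convert departure to UTC: 09:58 + 6:00 = 15:58 UTC on Sep 10.
Add 13 hours 30 minutes leg 1 → 05:28 UTC (Sep 11).
Add 6 hours and 20 minutes layover in Melbourne → 11:48 UTC.
Add 8 hours 14 minutes leg 2 → 20:02 UTC.
Accra is UTC+0, so local arrival is the same: 20:02 on Sep 11.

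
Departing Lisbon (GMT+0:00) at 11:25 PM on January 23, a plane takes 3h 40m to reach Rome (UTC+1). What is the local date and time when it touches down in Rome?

4:05 AM on January 24

Lisbon is at UTC+0, so departure is already 11:25 PM UTC on Jan 23.
Add 3 hours 40 minutes travel time → 3:05 AM UTC (Jan 24).
Rome is UTC+1:00, so local arrival = 3:05 AM + 1:00 = 4:05 AM on Jan 24.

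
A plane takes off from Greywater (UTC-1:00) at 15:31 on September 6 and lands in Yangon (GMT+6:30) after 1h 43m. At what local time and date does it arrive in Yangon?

00:44 on September 7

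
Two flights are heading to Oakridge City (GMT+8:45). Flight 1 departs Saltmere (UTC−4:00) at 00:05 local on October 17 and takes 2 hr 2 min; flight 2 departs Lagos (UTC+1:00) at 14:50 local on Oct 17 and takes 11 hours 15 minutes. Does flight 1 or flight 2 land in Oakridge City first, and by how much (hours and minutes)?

the first, by 18 hours 58 minutes

Flight 1 in UTC: 00:05 + 4:00 = 04:05 on Oct 17.
+2 hours 2 minutes → arrive 06:07 UTC on Oct 17.
Flight 2 in UTC: 14:50 − 1:00 = 13:50 on Oct 17.
+11 hours 15 minutes → arrive 01:05 UTC on Oct 18.
Flight 1 lands earlier by 18 hours 58 minutes.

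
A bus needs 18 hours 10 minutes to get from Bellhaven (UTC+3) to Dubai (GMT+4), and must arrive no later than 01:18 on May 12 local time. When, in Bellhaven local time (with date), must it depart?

Target arrival in UTC: 01:18 − 4:00 = 21:18 on May 11.
Subtract 18 hours and 10 minutes → departure 03:08 UTC on May 11.
Bellhaven is UTC+3:00: 03:08 + 3:00 = 06:08 on May 11.

06:08 on May 11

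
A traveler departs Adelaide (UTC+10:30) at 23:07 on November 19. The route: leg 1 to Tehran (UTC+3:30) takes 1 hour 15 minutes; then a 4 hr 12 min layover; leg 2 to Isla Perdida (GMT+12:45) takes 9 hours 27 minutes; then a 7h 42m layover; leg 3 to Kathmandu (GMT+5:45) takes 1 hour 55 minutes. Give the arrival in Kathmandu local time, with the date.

Convert departure to UTC: 23:07 − 10:30 = 12:37 UTC on Nov 19.
Add 1 hour and 15 minutes leg 1 → 13:52 UTC.
Add 4 hours and 12 minutes layover in Tehran → 18:04 UTC.
Add 9 hours and 27 minutes leg 2 → 03:31 UTC (Nov 20).
Add 7 hours 42 minutes layover in Isla Perdida → 11:13 UTC.
Add 1 hour 55 minutes leg 3 → 13:08 UTC.
Kathmandu is UTC+5:45, so local arrival = 13:08 + 5:45 = 18:53 on Nov 20.

18:53 on November 20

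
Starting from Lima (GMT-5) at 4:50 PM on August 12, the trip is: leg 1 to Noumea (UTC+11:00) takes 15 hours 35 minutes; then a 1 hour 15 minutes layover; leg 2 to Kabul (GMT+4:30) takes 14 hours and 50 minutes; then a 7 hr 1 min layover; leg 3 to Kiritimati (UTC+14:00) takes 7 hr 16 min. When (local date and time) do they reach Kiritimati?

9:47 AM on August 15

Convert departure to UTC: 4:50 PM + 5:00 = 9:50 PM UTC on Aug 12.
Add 15 hours 35 minutes leg 1 → 1:25 PM UTC (Aug 13).
Add 1 hour 15 minutes layover in Noumea → 2:40 PM UTC.
Add 14 hours 50 minutes leg 2 → 5:30 AM UTC (Aug 14).
Add 7 hours and 1 minute layover in Kabul → 12:31 PM UTC.
Add 7 hours and 16 minutes leg 3 → 7:47 PM UTC.
Kiritimati is UTC+14:00, so local arrival = 7:47 PM + 14:00 = 9:47 AM on Aug 15.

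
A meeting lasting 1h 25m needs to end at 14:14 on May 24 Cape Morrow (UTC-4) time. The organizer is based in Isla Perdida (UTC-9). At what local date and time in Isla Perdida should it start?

Target end time in UTC: 14:14 + 4:00 = 18:14 on May 24.
Subtract 1 hour and 25 minutes → start 16:49 UTC on May 24.
Isla Perdida is UTC−9:00: 16:49 − 9:00 = 07:49 on May 24.

07:49 on May 24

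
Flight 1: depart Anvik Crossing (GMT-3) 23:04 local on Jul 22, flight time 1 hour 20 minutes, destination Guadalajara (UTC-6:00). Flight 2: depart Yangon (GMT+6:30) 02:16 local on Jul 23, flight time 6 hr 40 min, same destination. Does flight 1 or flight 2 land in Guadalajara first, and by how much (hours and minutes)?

Flight 1 in UTC: 23:04 + 3:00 = 02:04 on Jul 23.
+1 hour and 20 minutes → arrive 03:24 UTC on Jul 23.
Flight 2 in UTC: 02:16 − 6:30 = 19:46 on Jul 22.
+6 hours 40 minutes → arrive 02:26 UTC on Jul 23.
Flight 2 lands earlier by 58 minutes.

the second, by 58 minutes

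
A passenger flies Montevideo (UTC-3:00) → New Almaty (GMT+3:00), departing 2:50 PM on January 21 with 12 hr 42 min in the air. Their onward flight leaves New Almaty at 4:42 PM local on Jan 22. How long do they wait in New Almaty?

7 hours 10 minutes

Convert departure to UTC: 2:50 PM + 3:00 = 5:50 PM UTC on Jan 21.
Add 12 hours 42 minutes flight time → 6:32 AM UTC (Jan 22).
New Almaty is UTC+3:00, so local arrival = 6:32 AM + 3:00 = 9:32 AM on Jan 22.
Layover = 4:42 PM − 9:32 AM = 7 hours 10 minutes.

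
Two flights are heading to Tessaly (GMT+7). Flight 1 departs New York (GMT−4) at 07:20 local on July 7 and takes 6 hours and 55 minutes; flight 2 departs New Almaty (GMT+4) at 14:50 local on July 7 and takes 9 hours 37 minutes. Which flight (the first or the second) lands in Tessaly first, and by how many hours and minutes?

the first, by 2 hours 12 minutes

Flight 1 in UTC: 07:20 + 4:00 = 11:20 on Jul 7.
+6 hours and 55 minutes → arrive 18:15 UTC on Jul 7.
Flight 2 in UTC: 14:50 − 4:00 = 10:50 on Jul 7.
+9 hours and 37 minutes → arrive 20:27 UTC on Jul 7.
Flight 1 lands earlier by 2 hours 12 minutes.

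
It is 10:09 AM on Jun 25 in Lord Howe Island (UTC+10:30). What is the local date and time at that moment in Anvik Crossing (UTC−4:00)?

7:39 PM on June 24

Anvik Crossing is 14:30 behind Lord Howe Island.
Shift by the zone difference: 10:09 AM − 14:30 = 7:39 PM on Jun 24 in Anvik Crossing.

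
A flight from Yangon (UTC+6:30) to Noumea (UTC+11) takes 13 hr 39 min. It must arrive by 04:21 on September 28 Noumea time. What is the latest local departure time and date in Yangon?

Target arrival in UTC: 04:21 − 11:00 = 17:21 on Sep 27.
Subtract 13 hours and 39 minutes → departure 03:42 UTC on Sep 27.
Yangon is UTC+6:30: 03:42 + 6:30 = 10:12 on Sep 27.

10:12 on Sep 27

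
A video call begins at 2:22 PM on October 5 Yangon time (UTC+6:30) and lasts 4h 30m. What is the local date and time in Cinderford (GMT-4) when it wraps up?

8:22 AM on October 5

Convert start to UTC: 2:22 PM − 6:30 = 7:52 AM UTC on Oct 5.
Add 4 hours and 30 minutes duration → 12:22 PM UTC.
Cinderford is UTC−4:00, so local end time = 12:22 PM − 4:00 = 8:22 AM on Oct 5.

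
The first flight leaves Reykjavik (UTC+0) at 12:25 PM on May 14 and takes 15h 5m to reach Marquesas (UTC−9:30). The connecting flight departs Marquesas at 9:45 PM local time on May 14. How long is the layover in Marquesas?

3 hours 45 minutes

Reykjavik is at UTC+0, so departure is already 12:25 PM UTC on May 14.
Add 15 hours 5 minutes flight time → 3:30 AM UTC (May 15).
Marquesas is UTC−9:30, so local arrival = 3:30 AM − 9:30 = 6:00 PM on May 14.
Layover = 9:45 PM − 6:00 PM = 3 hours 45 minutes.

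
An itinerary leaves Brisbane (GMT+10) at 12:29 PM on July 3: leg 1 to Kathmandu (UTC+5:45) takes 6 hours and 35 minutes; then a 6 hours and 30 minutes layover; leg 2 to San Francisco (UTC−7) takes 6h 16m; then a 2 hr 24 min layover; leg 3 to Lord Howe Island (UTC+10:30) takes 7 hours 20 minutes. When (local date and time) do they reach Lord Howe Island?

6:04 PM on July 4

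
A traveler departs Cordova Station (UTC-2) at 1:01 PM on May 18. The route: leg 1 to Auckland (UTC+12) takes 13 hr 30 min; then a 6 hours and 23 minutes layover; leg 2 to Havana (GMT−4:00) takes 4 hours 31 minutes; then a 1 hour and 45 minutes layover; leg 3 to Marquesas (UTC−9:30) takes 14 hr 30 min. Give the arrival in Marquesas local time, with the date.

10:10 PM on May 19

Convert departure to UTC: 1:01 PM + 2:00 = 3:01 PM UTC on May 18.
Add 13 hours and 30 minutes leg 1 → 4:31 AM UTC (May 19).
Add 6 hours and 23 minutes layover in Auckland → 10:54 AM UTC.
Add 4 hours and 31 minutes leg 2 → 3:25 PM UTC.
Add 1 hour 45 minutes layover in Havana → 5:10 PM UTC.
Add 14 hours 30 minutes leg 3 → 7:40 AM UTC (May 20).
Marquesas is UTC−9:30, so local arrival = 7:40 AM − 9:30 = 10:10 PM on May 19.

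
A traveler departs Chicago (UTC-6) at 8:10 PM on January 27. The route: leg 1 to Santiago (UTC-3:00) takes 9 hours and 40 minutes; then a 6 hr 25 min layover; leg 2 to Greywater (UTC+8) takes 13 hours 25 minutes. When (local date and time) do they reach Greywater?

3:40 PM on January 29

Convert departure to UTC: 8:10 PM + 6:00 = 2:10 AM UTC on Jan 28.
Add 9 hours and 40 minutes leg 1 → 11:50 AM UTC.
Add 6 hours 25 minutes layover in Santiago → 6:15 PM UTC.
Add 13 hours and 25 minutes leg 2 → 7:40 AM UTC (Jan 29).
Greywater is UTC+8:00, so local arrival = 7:40 AM + 8:00 = 3:40 PM on Jan 29.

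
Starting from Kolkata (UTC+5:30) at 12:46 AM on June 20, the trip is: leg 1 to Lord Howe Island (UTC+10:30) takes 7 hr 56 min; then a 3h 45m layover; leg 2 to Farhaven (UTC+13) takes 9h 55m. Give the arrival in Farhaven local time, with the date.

5:52 AM on June 21

Convert departure to UTC: 12:46 AM − 5:30 = 7:16 PM UTC on Jun 19.
Add 7 hours and 56 minutes leg 1 → 3:12 AM UTC (Jun 20).
Add 3 hours and 45 minutes layover in Lord Howe Island → 6:57 AM UTC.
Add 9 hours 55 minutes leg 2 → 4:52 PM UTC.
Farhaven is UTC+13:00, so local arrival = 4:52 PM + 13:00 = 5:52 AM on Jun 21.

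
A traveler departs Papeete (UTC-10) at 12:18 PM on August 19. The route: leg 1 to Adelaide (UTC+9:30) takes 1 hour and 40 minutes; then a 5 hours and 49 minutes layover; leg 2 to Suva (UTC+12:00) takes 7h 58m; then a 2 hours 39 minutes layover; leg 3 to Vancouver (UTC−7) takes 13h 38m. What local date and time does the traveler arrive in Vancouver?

Convert departure to UTC: 12:18 PM + 10:00 = 10:18 PM UTC on Aug 19.
Add 1 hour 40 minutes leg 1 → 11:58 PM UTC.
Add 5 hours 49 minutes layover in Adelaide → 5:47 AM UTC (Aug 20).
Add 7 hours and 58 minutes leg 2 → 1:45 PM UTC.
Add 2 hours 39 minutes layover in Suva → 4:24 PM UTC.
Add 13 hours and 38 minutes leg 3 → 6:02 AM UTC (Aug 21).
Vancouver is UTC−7:00, so local arrival = 6:02 AM − 7:00 = 11:02 PM on Aug 20.

11:02 PM on August 20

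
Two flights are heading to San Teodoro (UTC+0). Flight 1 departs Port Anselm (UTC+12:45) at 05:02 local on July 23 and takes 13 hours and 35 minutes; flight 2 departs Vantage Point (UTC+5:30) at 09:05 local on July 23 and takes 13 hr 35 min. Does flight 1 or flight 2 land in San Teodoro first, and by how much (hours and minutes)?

the first, by 11 hours 18 minutes

Flight 1 in UTC: 05:02 − 12:45 = 16:17 on Jul 22.
+13 hours and 35 minutes → arrive 05:52 UTC on Jul 23.
Flight 2 in UTC: 09:05 − 5:30 = 03:35 on Jul 23.
+13 hours 35 minutes → arrive 17:10 UTC on Jul 23.
Flight 1 lands earlier by 11 hours 18 minutes.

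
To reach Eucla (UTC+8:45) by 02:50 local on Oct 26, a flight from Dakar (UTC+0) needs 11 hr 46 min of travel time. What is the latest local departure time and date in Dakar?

06:19 on October 25

Target arrival in UTC: 02:50 − 8:45 = 18:05 on Oct 25.
Subtract 11 hours and 46 minutes → departure 06:19 UTC on Oct 25.
Dakar is UTC+0, so departure is 06:19 on Oct 25.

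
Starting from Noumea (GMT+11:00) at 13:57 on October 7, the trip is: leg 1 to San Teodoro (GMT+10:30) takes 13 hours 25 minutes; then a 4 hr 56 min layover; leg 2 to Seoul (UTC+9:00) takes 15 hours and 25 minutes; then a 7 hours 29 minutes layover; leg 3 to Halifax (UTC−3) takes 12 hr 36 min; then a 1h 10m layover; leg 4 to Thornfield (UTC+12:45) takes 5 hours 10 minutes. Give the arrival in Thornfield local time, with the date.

Convert departure to UTC: 13:57 − 11:00 = 02:57 UTC on Oct 7.
Add 13 hours 25 minutes leg 1 → 16:22 UTC.
Add 4 hours and 56 minutes layover in San Teodoro → 21:18 UTC.
Add 15 hours 25 minutes leg 2 → 12:43 UTC (Oct 8).
Add 7 hours 29 minutes layover in Seoul → 20:12 UTC.
Add 12 hours 36 minutes leg 3 → 08:48 UTC (Oct 9).
Add 1 hour 10 minutes layover in Halifax → 09:58 UTC.
Add 5 hours and 10 minutes leg 4 → 15:08 UTC.
Thornfield is UTC+12:45, so local arrival = 15:08 + 12:45 = 03:53 on Oct 10.

03:53 on Oct 10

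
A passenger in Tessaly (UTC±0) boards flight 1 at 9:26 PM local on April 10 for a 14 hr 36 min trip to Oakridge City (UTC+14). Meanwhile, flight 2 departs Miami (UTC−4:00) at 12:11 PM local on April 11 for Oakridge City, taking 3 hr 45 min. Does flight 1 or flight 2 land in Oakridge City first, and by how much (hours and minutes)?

Flight 1 departs at 9:26 PM UTC (Apr 10).
+14 hours and 36 minutes → arrive 12:02 PM UTC on Apr 11.
Flight 2 in UTC: 12:11 PM + 4:00 = 4:11 PM on Apr 11.
+3 hours and 45 minutes → arrive 7:56 PM UTC on Apr 11.
Flight 1 lands earlier by 7 hours 54 minutes.

the first, by 7 hours 54 minutes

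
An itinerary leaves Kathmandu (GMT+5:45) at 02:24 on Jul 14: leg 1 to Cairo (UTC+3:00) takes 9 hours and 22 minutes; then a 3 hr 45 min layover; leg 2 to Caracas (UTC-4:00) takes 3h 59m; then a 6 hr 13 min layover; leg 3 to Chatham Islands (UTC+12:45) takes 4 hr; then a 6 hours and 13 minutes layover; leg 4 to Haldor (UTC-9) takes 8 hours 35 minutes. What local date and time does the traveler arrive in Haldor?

Convert departure to UTC: 02:24 − 5:45 = 20:39 UTC on Jul 13.
Add 9 hours and 22 minutes leg 1 → 06:01 UTC (Jul 14).
Add 3 hours and 45 minutes layover in Cairo → 09:46 UTC.
Add 3 hours 59 minutes leg 2 → 13:45 UTC.
Add 6 hours 13 minutes layover in Caracas → 19:58 UTC.
Add 4 hours leg 3 → 23:58 UTC.
Add 6 hours 13 minutes layover in Chatham Islands → 06:11 UTC (Jul 15).
Add 8 hours and 35 minutes leg 4 → 14:46 UTC.
Haldor is UTC−9:00, so local arrival = 14:46 − 9:00 = 05:46 on Jul 15.

05:46 on July 15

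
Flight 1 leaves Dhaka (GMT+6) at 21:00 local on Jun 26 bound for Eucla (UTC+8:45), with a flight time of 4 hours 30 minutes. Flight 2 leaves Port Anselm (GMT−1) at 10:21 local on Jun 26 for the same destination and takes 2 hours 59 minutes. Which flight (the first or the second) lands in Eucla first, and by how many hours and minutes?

Flight 1 in UTC: 21:00 − 6:00 = 15:00 on Jun 26.
+4 hours 30 minutes → arrive 19:30 UTC on Jun 26.
Flight 2 in UTC: 10:21 + 1:00 = 11:21 on Jun 26.
+2 hours 59 minutes → arrive 14:20 UTC on Jun 26.
Flight 2 lands earlier by 5 hours 10 minutes.

the second, by 5 hours 10 minutes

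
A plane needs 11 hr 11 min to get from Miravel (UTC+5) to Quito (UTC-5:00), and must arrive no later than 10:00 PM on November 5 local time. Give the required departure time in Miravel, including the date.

Target arrival in UTC: 10:00 PM + 5:00 = 3:00 AM on Nov 6.
Subtract 11 hours 11 minutes → departure 3:49 PM UTC on Nov 5.
Miravel is UTC+5:00: 3:49 PM + 5:00 = 8:49 PM on Nov 5.

8:49 PM on November 5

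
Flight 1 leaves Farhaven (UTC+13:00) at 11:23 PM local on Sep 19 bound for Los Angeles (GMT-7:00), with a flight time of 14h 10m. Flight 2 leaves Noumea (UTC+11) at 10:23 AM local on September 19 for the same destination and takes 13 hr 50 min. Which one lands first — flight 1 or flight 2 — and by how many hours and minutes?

the second, by 11 hours 20 minutes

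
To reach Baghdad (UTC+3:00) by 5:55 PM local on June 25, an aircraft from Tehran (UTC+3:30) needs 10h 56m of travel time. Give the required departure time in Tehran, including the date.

Target arrival in UTC: 5:55 PM − 3:00 = 2:55 PM on Jun 25.
Subtract 10 hours 56 minutes → departure 3:59 AM UTC on Jun 25.
Tehran is UTC+3:30: 3:59 AM + 3:30 = 7:29 AM on Jun 25.

7:29 AM on Jun 25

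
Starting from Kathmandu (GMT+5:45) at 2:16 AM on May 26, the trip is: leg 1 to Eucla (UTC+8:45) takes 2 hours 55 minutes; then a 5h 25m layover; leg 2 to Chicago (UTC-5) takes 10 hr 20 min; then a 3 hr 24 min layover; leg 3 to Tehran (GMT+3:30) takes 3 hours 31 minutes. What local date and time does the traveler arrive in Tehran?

Convert departure to UTC: 2:16 AM − 5:45 = 8:31 PM UTC on May 25.
Add 2 hours and 55 minutes leg 1 → 11:26 PM UTC.
Add 5 hours and 25 minutes layover in Eucla → 4:51 AM UTC (May 26).
Add 10 hours and 20 minutes leg 2 → 3:11 PM UTC.
Add 3 hours 24 minutes layover in Chicago → 6:35 PM UTC.
Add 3 hours and 31 minutes leg 3 → 10:06 PM UTC.
Tehran is UTC+3:30, so local arrival = 10:06 PM + 3:30 = 1:36 AM on May 27.

1:36 AM on May 27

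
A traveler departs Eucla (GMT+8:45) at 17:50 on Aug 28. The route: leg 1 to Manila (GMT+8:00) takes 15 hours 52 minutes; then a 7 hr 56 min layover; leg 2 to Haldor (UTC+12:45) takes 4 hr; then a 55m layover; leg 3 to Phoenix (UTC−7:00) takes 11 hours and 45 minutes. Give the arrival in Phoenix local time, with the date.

18:33 on August 29

Convert departure to UTC: 17:50 − 8:45 = 09:05 UTC on Aug 28.
Add 15 hours and 52 minutes leg 1 → 00:57 UTC (Aug 29).
Add 7 hours and 56 minutes layover in Manila → 08:53 UTC.
Add 4 hours leg 2 → 12:53 UTC.
Add 55 minutes layover in Haldor → 13:48 UTC.
Add 11 hours and 45 minutes leg 3 → 01:33 UTC (Aug 30).
Phoenix is UTC−7:00, so local arrival = 01:33 − 7:00 = 18:33 on Aug 29.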